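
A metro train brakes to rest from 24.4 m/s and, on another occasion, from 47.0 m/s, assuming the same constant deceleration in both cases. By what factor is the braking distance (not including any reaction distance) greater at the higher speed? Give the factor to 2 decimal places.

Factor ≈ 3.71

Braking distance d = v²/(2a), so with a fixed, d ∝ v².
Factor = (47.0/24.4)² = 1.9262² = 3.7102.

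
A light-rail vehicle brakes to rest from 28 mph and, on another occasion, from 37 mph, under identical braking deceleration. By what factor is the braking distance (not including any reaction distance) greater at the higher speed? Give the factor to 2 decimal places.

Braking distance d = v²/(2a), so with a fixed, d ∝ v².
Factor = (37/28)² = 1.3214² = 1.7461.

Factor ≈ 1.75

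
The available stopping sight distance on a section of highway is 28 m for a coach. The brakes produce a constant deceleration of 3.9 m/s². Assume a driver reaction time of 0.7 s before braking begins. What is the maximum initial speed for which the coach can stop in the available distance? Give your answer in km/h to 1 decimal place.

Maximum speed ≈ 44.3 km/h

Stopping distance: v·t_r + v²/(2a) = 28 with t_r = 0.7 s and a = 3.900 m/s².
So v² + 5.460 v − 218.40 = 0.
Positive root: v = −a·t_r + √((a·t_r)² + 2a·d) = −2.730 + √(7.453 + 218.40) = 12.2984 m/s.
12.2984 m/s × 3.6 = 44.274 km/h.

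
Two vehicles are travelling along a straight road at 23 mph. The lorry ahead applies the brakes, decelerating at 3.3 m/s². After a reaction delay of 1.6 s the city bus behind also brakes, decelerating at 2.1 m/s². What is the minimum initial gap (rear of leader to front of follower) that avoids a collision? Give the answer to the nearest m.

23 mph × 0.44704 = 10.2819 m/s.
Leader travels v²/(2a_L) = 105.717 / 6.600 = 16.018 m before stopping.
Follower covers v·t_r = 10.2819 × 1.6 = 16.451 m while reacting, then v²/(2a_F) = 105.717 / 4.200 = 25.171 m while braking, for a total of 16.451 + 25.171 = 41.622 m.
Since a_F ≤ a_L and the follower starts braking later, the follower is never slower than the leader, so the closest approach is when both have stopped.
Minimum gap = 41.622 − 16.018 = 25.604 m.

Minimum gap ≈ 26 m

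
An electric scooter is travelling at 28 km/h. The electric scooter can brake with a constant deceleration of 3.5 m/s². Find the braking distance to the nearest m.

Braking distance ≈ 9 m

28 km/h ÷ 3.6 = 7.7778 m/s.
Braking distance = v²/(2a) = 7.7778² / (2 × 3.500) = 60.494 / 7.000 = 8.642 m.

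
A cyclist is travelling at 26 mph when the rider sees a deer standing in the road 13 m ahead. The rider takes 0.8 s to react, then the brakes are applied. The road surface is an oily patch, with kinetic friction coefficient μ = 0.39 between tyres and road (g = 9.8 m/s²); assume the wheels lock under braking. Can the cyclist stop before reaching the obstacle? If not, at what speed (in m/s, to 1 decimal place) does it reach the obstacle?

No — it strikes the obstacle at 10.3 m/s

26 mph × 0.44704 = 11.6230 m/s.
a = μg = 0.39 × 9.8 = 3.822 m/s².
Reaction distance = 11.6230 × 0.8 = 9.298 m.
Braking distance needed to stop: v²/(2a) = 135.094 / 7.644 = 17.673 m, so total needed = 9.298 + 17.673 = 26.971 m > 13 m — it cannot stop.
Distance remaining when braking begins: 13 − 9.298 = 3.702 m.
v² = v₀² − 2a·d = 135.094 − 2 × 3.822 × 3.702 = 106.796 m²/s².
v = √106.796 = 10.334 m/s.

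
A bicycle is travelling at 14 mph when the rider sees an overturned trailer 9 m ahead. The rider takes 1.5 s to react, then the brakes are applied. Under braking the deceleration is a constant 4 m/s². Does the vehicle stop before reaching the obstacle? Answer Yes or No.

No

14 mph × 0.44704 = 6.2586 m/s.
Reaction distance = 6.2586 × 1.5 = 9.388 m.
Braking distance = v²/(2a) = 39.170 / 8.000 = 4.896 m.
Total stopping distance = 9.388 + 4.896 = 14.284 m, vs 9 m available — it cannot stop in time and overshoots by 14.284 − 9 = 5.284 m.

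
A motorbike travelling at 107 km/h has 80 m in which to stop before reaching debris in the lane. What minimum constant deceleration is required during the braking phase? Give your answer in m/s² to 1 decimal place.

107 km/h ÷ 3.6 = 29.7222 m/s.
v² = 2a·d ⇒ a = v²/(2d) = 29.7222² / (2 × 80.000) = 883.409 / 160.000 = 5.5213 m/s².

Required deceleration ≈ 5.5 m/s²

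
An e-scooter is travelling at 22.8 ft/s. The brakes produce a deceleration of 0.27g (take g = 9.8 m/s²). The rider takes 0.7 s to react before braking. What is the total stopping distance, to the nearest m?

22.8 ft/s × 0.3048 = 6.9494 m/s.
a = 0.27 × 9.8 = 2.646 m/s².
Reaction distance = v·t_r = 6.9494 × 0.7 = 4.865 m.
Braking distance = v²/(2a) = 6.9494² / (2 × 2.646) = 48.294 / 5.292 = 9.126 m.
Total = 4.865 + 9.126 = 13.991 m.

Total stopping distance ≈ 14 m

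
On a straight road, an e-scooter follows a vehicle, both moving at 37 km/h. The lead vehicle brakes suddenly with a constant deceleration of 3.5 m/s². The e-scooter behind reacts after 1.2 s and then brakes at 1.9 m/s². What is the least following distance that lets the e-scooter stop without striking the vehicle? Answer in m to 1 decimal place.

Minimum gap ≈ 25.0 m

37 km/h ÷ 3.6 = 10.2778 m/s.
Leader travels v²/(2a_L) = 105.633 / 7.000 = 15.090 m before stopping.
Follower covers v·t_r = 10.2778 × 1.2 = 12.333 m while reacting, then v²/(2a_F) = 105.633 / 3.800 = 27.798 m while braking, for a total of 12.333 + 27.798 = 40.131 m.
Since a_F ≤ a_L and the follower starts braking later, the follower is never slower than the leader, so the closest approach is when both have stopped.
Minimum gap = 40.131 − 15.090 = 25.041 m.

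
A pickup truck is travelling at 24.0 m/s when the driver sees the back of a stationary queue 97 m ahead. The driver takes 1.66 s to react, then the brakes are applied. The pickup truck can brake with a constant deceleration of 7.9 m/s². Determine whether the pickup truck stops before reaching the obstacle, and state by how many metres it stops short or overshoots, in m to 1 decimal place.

Reaction distance = 24.0000 × 1.66 = 39.840 m.
Braking distance = v²/(2a) = 576.000 / 15.800 = 36.456 m.
Total stopping distance = 39.840 + 36.456 = 76.296 m, vs 97 m available — it stops with 97 − 76.296 = 20.704 m to spare.

Yes — it stops 20.7 m short of the obstacle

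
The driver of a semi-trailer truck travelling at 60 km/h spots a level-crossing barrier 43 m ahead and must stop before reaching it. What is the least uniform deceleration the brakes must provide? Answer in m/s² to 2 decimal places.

Required deceleration ≈ 3.23 m/s²

60 km/h ÷ 3.6 = 16.6667 m/s.
v² = 2a·d ⇒ a = v²/(2d) = 16.6667² / (2 × 43.000) = 277.779 / 86.000 = 3.2300 m/s².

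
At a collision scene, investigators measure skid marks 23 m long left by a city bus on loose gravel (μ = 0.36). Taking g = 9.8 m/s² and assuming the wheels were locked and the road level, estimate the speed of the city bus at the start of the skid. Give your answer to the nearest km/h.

Deceleration a = μg = 0.36 × 9.8 = 3.528 m/s².
v = √(2a·d) = √(2 × 3.528 × 23) = √162.288 = 12.7392 m/s.
= 12.7392 × 3.6 = 45.861 km/h.

Initial speed ≈ 46 km/h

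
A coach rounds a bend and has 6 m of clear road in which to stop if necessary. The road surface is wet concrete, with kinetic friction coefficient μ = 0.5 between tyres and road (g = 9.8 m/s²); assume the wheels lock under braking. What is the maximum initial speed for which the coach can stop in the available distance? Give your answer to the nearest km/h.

Maximum speed ≈ 28 km/h

a = μg = 0.5 × 9.8 = 4.900 m/s².
v²/(2a) = d ⇒ v = √(2 × 4.900 × 6) = √58.80 = 7.6681 m/s.
7.6681 m/s × 3.6 = 27.605 km/h.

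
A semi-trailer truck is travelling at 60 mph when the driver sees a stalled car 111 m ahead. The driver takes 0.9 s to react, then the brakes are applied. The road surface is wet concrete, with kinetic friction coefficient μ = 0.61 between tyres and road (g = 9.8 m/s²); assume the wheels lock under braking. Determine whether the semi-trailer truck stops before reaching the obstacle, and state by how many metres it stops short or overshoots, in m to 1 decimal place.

Yes — it stops 26.7 m short of the obstacle

60 mph × 0.44704 = 26.8224 m/s.
a = μg = 0.61 × 9.8 = 5.978 m/s².
Reaction distance = 26.8224 × 0.9 = 24.140 m.
Braking distance = v²/(2a) = 719.441 / 11.956 = 60.174 m.
Total stopping distance = 24.140 + 60.174 = 84.314 m, vs 111 m available — it stops with 111 − 84.314 = 26.686 m to spare.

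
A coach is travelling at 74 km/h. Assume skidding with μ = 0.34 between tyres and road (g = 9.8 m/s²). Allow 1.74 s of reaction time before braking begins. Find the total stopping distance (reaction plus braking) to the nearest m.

Total stopping distance ≈ 99 m

74 km/h ÷ 3.6 = 20.5556 m/s.
a = μg = 0.34 × 9.8 = 3.332 m/s².
Reaction distance = v·t_r = 20.5556 × 1.74 = 35.767 m.
Braking distance = v²/(2a) = 20.5556² / (2 × 3.332) = 422.533 / 6.664 = 63.405 m.
Total = 35.767 + 63.405 = 99.172 m.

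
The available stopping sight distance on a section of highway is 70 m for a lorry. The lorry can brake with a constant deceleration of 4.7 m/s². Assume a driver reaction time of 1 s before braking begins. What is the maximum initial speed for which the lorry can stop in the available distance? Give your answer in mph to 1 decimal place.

Stopping distance: v·t_r + v²/(2a) = 70 with t_r = 1 s and a = 4.700 m/s².
So v² + 9.400 v − 658.00 = 0.
Positive root: v = −a·t_r + √((a·t_r)² + 2a·d) = −4.700 + √(22.090 + 658.00) = 21.3785 m/s.
21.3785 m/s ÷ 0.44704 = 47.822 mph.

Maximum speed ≈ 47.8 mph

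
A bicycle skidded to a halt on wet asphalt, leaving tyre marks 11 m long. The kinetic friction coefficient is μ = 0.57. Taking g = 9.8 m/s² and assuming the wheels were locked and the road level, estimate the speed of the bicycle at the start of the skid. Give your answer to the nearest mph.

Deceleration a = μg = 0.57 × 9.8 = 5.586 m/s².
v = √(2a·d) = √(2 × 5.586 × 11) = √122.892 = 11.0857 m/s.
= 11.0857 ÷ 0.44704 = 24.798 mph.

Initial speed ≈ 25 mph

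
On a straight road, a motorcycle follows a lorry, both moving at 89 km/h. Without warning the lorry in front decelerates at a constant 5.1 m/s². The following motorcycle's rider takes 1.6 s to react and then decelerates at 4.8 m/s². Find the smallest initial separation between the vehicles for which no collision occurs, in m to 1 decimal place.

89 km/h ÷ 3.6 = 24.7222 m/s.
Leader travels v²/(2a_L) = 611.187 / 10.200 = 59.920 m before stopping.
Follower covers v·t_r = 24.7222 × 1.6 = 39.556 m while reacting, then v²/(2a_F) = 611.187 / 9.600 = 63.665 m while braking, for a total of 39.556 + 63.665 = 103.221 m.
Since a_F ≤ a_L and the follower starts braking later, the follower is never slower than the leader, so the closest approach is when both have stopped.
Minimum gap = 103.221 − 59.920 = 43.301 m.

Minimum gap ≈ 43.3 m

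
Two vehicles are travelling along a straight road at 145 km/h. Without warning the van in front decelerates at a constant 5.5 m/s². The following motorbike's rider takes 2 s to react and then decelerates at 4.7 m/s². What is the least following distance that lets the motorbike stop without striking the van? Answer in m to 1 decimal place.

Minimum gap ≈ 105.7 m

145 km/h ÷ 3.6 = 40.2778 m/s.
Leader travels v²/(2a_L) = 1622.301 / 11.000 = 147.482 m before stopping.
Follower covers v·t_r = 40.2778 × 2 = 80.556 m while reacting, then v²/(2a_F) = 1622.301 / 9.400 = 172.585 m while braking, for a total of 80.556 + 172.585 = 253.141 m.
Since a_F ≤ a_L and the follower starts braking later, the follower is never slower than the leader, so the closest approach is when both have stopped.
Minimum gap = 253.141 − 147.482 = 105.659 m.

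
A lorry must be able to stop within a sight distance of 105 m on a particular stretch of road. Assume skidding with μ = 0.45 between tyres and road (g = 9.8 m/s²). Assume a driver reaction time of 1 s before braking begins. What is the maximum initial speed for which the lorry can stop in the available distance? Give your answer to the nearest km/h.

Maximum speed ≈ 95 km/h

a = μg = 0.45 × 9.8 = 4.410 m/s².
Stopping distance: v·t_r + v²/(2a) = 105 with t_r = 1 s and a = 4.410 m/s².
So v² + 8.820 v − 926.10 = 0.
Positive root: v = −a·t_r + √((a·t_r)² + 2a·d) = −4.410 + √(19.448 + 926.10) = 26.3398 m/s.
26.3398 m/s × 3.6 = 94.823 km/h.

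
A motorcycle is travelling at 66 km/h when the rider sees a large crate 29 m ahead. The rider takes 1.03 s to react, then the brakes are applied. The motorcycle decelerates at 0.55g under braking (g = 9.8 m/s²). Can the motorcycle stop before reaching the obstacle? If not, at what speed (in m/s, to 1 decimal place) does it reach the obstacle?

66 km/h ÷ 3.6 = 18.3333 m/s.
a = 0.55 × 9.8 = 5.390 m/s².
Reaction distance = 18.3333 × 1.03 = 18.883 m.
Braking distance needed to stop: v²/(2a) = 336.110 / 10.780 = 31.179 m, so total needed = 18.883 + 31.179 = 50.062 m > 29 m — it cannot stop.
Distance remaining when braking begins: 29 − 18.883 = 10.117 m.
v² = v₀² − 2a·d = 336.110 − 2 × 5.390 × 10.117 = 227.049 m²/s².
v = √227.049 = 15.068 m/s.

No — it strikes the obstacle at 15.1 m/s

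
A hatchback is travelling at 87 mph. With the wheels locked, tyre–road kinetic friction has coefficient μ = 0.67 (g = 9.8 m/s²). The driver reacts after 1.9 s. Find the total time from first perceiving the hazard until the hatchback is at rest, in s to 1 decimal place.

Total time ≈ 7.8 s

87 mph × 0.44704 = 38.8925 m/s.
a = μg = 0.67 × 9.8 = 6.566 m/s².
Braking time = v/a = 38.8925 / 6.566 = 5.923 s.
Total = 1.9 + 5.923 = 7.823 s.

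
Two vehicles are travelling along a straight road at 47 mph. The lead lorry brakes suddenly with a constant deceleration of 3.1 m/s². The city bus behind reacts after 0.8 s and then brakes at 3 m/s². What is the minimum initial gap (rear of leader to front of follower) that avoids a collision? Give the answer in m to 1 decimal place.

Minimum gap ≈ 19.2 m

47 mph × 0.44704 = 21.0109 m/s.
Leader travels v²/(2a_L) = 441.458 / 6.200 = 71.203 m before stopping.
Follower covers v·t_r = 21.0109 × 0.8 = 16.809 m while reacting, then v²/(2a_F) = 441.458 / 6.000 = 73.576 m while braking, for a total of 16.809 + 73.576 = 90.385 m.
Since a_F ≤ a_L and the follower starts braking later, the follower is never slower than the leader, so the closest approach is when both have stopped.
Minimum gap = 90.385 − 71.203 = 19.182 m.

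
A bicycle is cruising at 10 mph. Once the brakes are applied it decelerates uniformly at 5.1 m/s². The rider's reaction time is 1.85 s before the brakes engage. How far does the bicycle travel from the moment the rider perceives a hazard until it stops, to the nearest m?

10 mph × 0.44704 = 4.4704 m/s.
Reaction distance = v·t_r = 4.4704 × 1.85 = 8.270 m.
Braking distance = v²/(2a) = 4.4704² / (2 × 5.100) = 19.984 / 10.200 = 1.959 m.
Total = 8.270 + 1.959 = 10.229 m.

Total stopping distance ≈ 10 m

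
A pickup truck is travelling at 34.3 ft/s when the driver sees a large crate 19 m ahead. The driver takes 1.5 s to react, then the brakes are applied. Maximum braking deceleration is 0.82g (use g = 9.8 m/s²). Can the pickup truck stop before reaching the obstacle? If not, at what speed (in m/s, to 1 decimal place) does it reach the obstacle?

34.3 ft/s × 0.3048 = 10.4546 m/s.
a = 0.82 × 9.8 = 8.036 m/s².
Reaction distance = 10.4546 × 1.5 = 15.682 m.
Braking distance needed to stop: v²/(2a) = 109.299 / 16.072 = 6.801 m, so total needed = 15.682 + 6.801 = 22.483 m > 19 m — it cannot stop.
Distance remaining when braking begins: 19 − 15.682 = 3.318 m.
v² = v₀² − 2a·d = 109.299 − 2 × 8.036 × 3.318 = 55.972 m²/s².
v = √55.972 = 7.481 m/s.

No — it strikes the obstacle at 7.5 m/s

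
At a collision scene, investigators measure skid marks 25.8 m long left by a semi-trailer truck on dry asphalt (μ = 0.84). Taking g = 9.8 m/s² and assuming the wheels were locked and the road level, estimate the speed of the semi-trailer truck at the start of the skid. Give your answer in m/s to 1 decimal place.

Initial speed ≈ 20.6 m/s

Deceleration a = μg = 0.84 × 9.8 = 8.232 m/s².
v = √(2a·d) = √(2 × 8.232 × 25.8) = √424.771 = 20.6100 m/s.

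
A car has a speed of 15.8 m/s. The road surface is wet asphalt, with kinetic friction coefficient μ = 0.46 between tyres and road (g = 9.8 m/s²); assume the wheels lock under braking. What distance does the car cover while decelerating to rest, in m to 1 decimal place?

a = μg = 0.46 × 9.8 = 4.508 m/s².
Braking distance = v²/(2a) = 15.8000² / (2 × 4.508) = 249.640 / 9.016 = 27.689 m.

Braking distance ≈ 27.7 m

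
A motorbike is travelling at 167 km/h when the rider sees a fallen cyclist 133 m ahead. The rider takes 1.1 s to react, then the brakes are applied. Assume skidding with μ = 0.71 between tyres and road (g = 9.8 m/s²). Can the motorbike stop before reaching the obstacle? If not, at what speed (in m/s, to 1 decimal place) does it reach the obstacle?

No — it strikes the obstacle at 31.8 m/s

167 km/h ÷ 3.6 = 46.3889 m/s.
a = μg = 0.71 × 9.8 = 6.958 m/s².
Reaction distance = 46.3889 × 1.1 = 51.028 m.
Braking distance needed to stop: v²/(2a) = 2151.930 / 13.916 = 154.637 m, so total needed = 51.028 + 154.637 = 205.665 m > 133 m — it cannot stop.
Distance remaining when braking begins: 133 − 51.028 = 81.972 m.
v² = v₀² − 2a·d = 2151.930 − 2 × 6.958 × 81.972 = 1011.208 m²/s².
v = √1011.208 = 31.799 m/s.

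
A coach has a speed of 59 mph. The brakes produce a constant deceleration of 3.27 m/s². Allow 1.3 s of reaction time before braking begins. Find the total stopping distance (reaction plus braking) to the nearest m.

59 mph × 0.44704 = 26.3754 m/s.
Reaction distance = v·t_r = 26.3754 × 1.3 = 34.288 m.
Braking distance = v²/(2a) = 26.3754² / (2 × 3.270) = 695.662 / 6.540 = 106.370 m.
Total = 34.288 + 106.370 = 140.658 m.

Total stopping distance ≈ 141 m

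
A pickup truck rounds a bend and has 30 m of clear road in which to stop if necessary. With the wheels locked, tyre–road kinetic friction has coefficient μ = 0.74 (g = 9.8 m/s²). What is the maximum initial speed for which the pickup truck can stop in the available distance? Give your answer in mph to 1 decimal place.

Maximum speed ≈ 46.7 mph

a = μg = 0.74 × 9.8 = 7.252 m/s².
v²/(2a) = d ⇒ v = √(2 × 7.252 × 30) = √435.12 = 20.8595 m/s.
20.8595 m/s ÷ 0.44704 = 46.661 mph.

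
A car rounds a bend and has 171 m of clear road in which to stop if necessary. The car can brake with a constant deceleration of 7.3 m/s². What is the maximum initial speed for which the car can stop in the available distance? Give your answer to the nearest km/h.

Maximum speed ≈ 180 km/h

v²/(2a) = d ⇒ v = √(2 × 7.300 × 171) = √2496.60 = 49.9660 m/s.
49.9660 m/s × 3.6 = 179.878 km/h.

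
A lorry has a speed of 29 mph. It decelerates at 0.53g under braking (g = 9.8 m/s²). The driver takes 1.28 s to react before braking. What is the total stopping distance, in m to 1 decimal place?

29 mph × 0.44704 = 12.9642 m/s.
a = 0.53 × 9.8 = 5.194 m/s².
Reaction distance = v·t_r = 12.9642 × 1.28 = 16.594 m.
Braking distance = v²/(2a) = 12.9642² / (2 × 5.194) = 168.070 / 10.388 = 16.179 m.
Total = 16.594 + 16.179 = 32.773 m.

Total stopping distance ≈ 32.8 m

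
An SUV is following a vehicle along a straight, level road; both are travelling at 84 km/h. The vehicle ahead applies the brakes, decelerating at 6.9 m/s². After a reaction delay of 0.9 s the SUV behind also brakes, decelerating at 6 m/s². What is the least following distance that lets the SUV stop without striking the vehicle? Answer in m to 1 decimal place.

84 km/h ÷ 3.6 = 23.3333 m/s.
Leader travels v²/(2a_L) = 544.443 / 13.800 = 39.452 m before stopping.
Follower covers v·t_r = 23.3333 × 0.9 = 21.000 m while reacting, then v²/(2a_F) = 544.443 / 12.000 = 45.370 m while braking, for a total of 21.000 + 45.370 = 66.370 m.
Since a_F ≤ a_L and the follower starts braking later, the follower is never slower than the leader, so the closest approach is when both have stopped.
Minimum gap = 66.370 − 39.452 = 26.918 m.

Minimum gap ≈ 26.9 m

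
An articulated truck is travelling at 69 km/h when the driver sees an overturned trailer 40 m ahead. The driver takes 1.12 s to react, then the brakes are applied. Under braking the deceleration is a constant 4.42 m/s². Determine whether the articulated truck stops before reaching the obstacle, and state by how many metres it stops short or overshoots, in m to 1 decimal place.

69 km/h ÷ 3.6 = 19.1667 m/s.
Reaction distance = 19.1667 × 1.12 = 21.467 m.
Braking distance = v²/(2a) = 367.362 / 8.840 = 41.557 m.
Total stopping distance = 21.467 + 41.557 = 63.024 m, vs 40 m available — it cannot stop in time and overshoots by 63.024 − 40 = 23.024 m.

No — it overshoots by 23.0 m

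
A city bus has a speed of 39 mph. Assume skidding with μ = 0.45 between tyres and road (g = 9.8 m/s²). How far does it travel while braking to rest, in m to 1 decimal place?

39 mph × 0.44704 = 17.4346 m/s.
a = μg = 0.45 × 9.8 = 4.410 m/s².
Braking distance = v²/(2a) = 17.4346² / (2 × 4.410) = 303.965 / 8.820 = 34.463 m.

Braking distance ≈ 34.5 m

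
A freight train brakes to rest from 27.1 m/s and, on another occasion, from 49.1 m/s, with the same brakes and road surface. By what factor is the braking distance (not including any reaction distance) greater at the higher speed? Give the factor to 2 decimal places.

Factor ≈ 3.28

Braking distance d = v²/(2a), so with a fixed, d ∝ v².
Factor = (49.1/27.1)² = 1.8118² = 3.2826.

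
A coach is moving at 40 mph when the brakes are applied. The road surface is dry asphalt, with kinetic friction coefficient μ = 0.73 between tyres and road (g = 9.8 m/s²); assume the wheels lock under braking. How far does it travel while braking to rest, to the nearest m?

40 mph × 0.44704 = 17.8816 m/s.
a = μg = 0.73 × 9.8 = 7.154 m/s².
Braking distance = v²/(2a) = 17.8816² / (2 × 7.154) = 319.752 / 14.308 = 22.348 m.

Braking distance ≈ 22 m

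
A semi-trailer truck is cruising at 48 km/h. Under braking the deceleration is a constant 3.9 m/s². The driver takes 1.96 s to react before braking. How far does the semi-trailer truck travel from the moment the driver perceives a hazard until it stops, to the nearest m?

Total stopping distance ≈ 49 m

48 km/h ÷ 3.6 = 13.3333 m/s.
Reaction distance = v·t_r = 13.3333 × 1.96 = 26.133 m.
Braking distance = v²/(2a) = 13.3333² / (2 × 3.900) = 177.777 / 7.800 = 22.792 m.
Total = 26.133 + 22.792 = 48.925 m.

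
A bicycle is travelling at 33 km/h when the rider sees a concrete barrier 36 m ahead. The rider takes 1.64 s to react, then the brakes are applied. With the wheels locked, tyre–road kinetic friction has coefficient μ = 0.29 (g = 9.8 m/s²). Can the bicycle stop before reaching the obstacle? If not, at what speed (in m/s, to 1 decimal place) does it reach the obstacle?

Yes — it stops about 6.2 m short of the obstacle, so it never reaches it

33 km/h ÷ 3.6 = 9.1667 m/s.
a = μg = 0.29 × 9.8 = 2.842 m/s².
Reaction distance = 9.1667 × 1.64 = 15.033 m.
Braking distance = v²/(2a) = 84.028 / 5.684 = 14.783 m.
Total stopping distance = 15.033 + 14.783 = 29.816 m, vs 36 m available — it stops with 36 − 29.816 = 6.184 m to spare.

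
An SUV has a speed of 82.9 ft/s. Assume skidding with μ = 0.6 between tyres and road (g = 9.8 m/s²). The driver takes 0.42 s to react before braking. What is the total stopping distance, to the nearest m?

82.9 ft/s × 0.3048 = 25.2679 m/s.
a = μg = 0.6 × 9.8 = 5.880 m/s².
Reaction distance = v·t_r = 25.2679 × 0.42 = 10.613 m.
Braking distance = v²/(2a) = 25.2679² / (2 × 5.880) = 638.467 / 11.760 = 54.291 m.
Total = 10.613 + 54.291 = 64.904 m.

Total stopping distance ≈ 65 m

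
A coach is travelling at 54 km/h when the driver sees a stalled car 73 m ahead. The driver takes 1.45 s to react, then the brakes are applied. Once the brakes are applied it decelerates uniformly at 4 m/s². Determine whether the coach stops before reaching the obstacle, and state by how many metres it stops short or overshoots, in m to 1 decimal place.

Yes — it stops 23.1 m short of the obstacle

54 km/h ÷ 3.6 = 15.0000 m/s.
Reaction distance = 15.0000 × 1.45 = 21.750 m.
Braking distance = v²/(2a) = 225.000 / 8.000 = 28.125 m.
Total stopping distance = 21.750 + 28.125 = 49.875 m, vs 73 m available — it stops with 73 − 49.875 = 23.125 m to spare.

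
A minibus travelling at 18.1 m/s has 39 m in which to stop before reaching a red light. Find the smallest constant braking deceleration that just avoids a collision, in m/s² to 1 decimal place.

Required deceleration ≈ 4.2 m/s²

v² = 2a·d ⇒ a = v²/(2d) = 18.1000² / (2 × 39.000) = 327.610 / 78.000 = 4.2001 m/s².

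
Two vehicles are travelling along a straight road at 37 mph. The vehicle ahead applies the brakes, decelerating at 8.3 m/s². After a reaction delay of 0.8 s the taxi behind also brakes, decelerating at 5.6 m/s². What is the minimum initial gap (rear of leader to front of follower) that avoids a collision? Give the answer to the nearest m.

Minimum gap ≈ 21 m

37 mph × 0.44704 = 16.5405 m/s.
Leader travels v²/(2a_L) = 273.588 / 16.600 = 16.481 m before stopping.
Follower covers v·t_r = 16.5405 × 0.8 = 13.232 m while reacting, then v²/(2a_F) = 273.588 / 11.200 = 24.428 m while braking, for a total of 13.232 + 24.428 = 37.660 m.
Since a_F ≤ a_L and the follower starts braking later, the follower is never slower than the leader, so the closest approach is when both have stopped.
Minimum gap = 37.660 − 16.481 = 21.179 m.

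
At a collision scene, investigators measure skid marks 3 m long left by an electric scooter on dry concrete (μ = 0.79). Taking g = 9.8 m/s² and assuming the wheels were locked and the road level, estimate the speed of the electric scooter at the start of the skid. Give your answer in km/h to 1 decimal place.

Initial speed ≈ 24.5 km/h

Deceleration a = μg = 0.79 × 9.8 = 7.742 m/s².
v = √(2a·d) = √(2 × 7.742 × 3) = √46.452 = 6.8156 m/s.
= 6.8156 × 3.6 = 24.536 km/h.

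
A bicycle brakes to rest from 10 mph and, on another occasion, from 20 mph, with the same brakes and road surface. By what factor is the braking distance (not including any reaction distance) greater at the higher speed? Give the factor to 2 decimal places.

Factor ≈ 4.00

Braking distance d = v²/(2a), so with a fixed, d ∝ v².
Factor = (20/10)² = 2.0000² = 4.0000.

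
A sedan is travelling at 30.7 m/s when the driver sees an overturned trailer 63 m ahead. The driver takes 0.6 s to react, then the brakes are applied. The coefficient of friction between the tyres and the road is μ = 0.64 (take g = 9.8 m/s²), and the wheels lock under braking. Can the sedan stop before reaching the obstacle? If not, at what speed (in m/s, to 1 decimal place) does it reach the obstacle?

No — it strikes the obstacle at 19.6 m/s

a = μg = 0.64 × 9.8 = 6.272 m/s².
Reaction distance = 30.7000 × 0.6 = 18.420 m.
Braking distance needed to stop: v²/(2a) = 942.490 / 12.544 = 75.135 m, so total needed = 18.420 + 75.135 = 93.555 m > 63 m — it cannot stop.
Distance remaining when braking begins: 63 − 18.420 = 44.580 m.
v² = v₀² − 2a·d = 942.490 − 2 × 6.272 × 44.580 = 383.278 m²/s².
v = √383.278 = 19.577 m/s.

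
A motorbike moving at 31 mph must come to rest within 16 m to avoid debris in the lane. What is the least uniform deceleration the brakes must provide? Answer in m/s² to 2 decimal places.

31 mph × 0.44704 = 13.8582 m/s.
v² = 2a·d ⇒ a = v²/(2d) = 13.8582² / (2 × 16.000) = 192.050 / 32.000 = 6.0016 m/s².

Required deceleration ≈ 6.00 m/s²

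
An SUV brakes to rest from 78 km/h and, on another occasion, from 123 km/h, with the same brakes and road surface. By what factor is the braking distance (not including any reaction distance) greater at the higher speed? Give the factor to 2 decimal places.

Factor ≈ 2.49

Braking distance d = v²/(2a), so with a fixed, d ∝ v².
Factor = (123/78)² = 1.5769² = 2.4866.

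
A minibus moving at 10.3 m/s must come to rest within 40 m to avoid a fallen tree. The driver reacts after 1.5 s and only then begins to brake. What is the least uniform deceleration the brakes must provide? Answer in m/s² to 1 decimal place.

Distance covered during reaction = 10.3000 × 1.5 = 15.450 m.
Distance available for braking: 40 − 15.450 = 24.550 m.
v² = 2a·d ⇒ a = v²/(2d) = 10.3000² / (2 × 24.550) = 106.090 / 49.100 = 2.1607 m/s².

Required deceleration ≈ 2.2 m/s²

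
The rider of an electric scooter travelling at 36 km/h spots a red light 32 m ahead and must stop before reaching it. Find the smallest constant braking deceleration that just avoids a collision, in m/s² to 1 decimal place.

36 km/h ÷ 3.6 = 10.0000 m/s.
v² = 2a·d ⇒ a = v²/(2d) = 10.0000² / (2 × 32.000) = 100.000 / 64.000 = 1.5625 m/s².

Required deceleration ≈ 1.6 m/s²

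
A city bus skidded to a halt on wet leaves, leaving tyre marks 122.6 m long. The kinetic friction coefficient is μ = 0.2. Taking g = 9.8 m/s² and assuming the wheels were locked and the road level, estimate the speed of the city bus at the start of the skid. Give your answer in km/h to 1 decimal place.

Initial speed ≈ 78.9 km/h

Deceleration a = μg = 0.2 × 9.8 = 1.960 m/s².
v = √(2a·d) = √(2 × 1.960 × 122.6) = √480.592 = 21.9224 m/s.
= 21.9224 × 3.6 = 78.921 km/h.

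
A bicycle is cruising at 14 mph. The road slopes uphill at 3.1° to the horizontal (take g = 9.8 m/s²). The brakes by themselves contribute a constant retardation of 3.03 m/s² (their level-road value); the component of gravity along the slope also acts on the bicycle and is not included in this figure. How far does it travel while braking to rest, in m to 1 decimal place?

14 mph × 0.44704 = 6.2586 m/s.
Gravity along the uphill slope adds to the braking deceleration: a_eff = 3.030 + 9.8·sin 3.1° = 3.030 + 0.530 = 3.560 m/s².
Braking distance = v²/(2a) = 6.2586² / (2 × 3.560) = 39.170 / 7.120 = 5.501 m.

Braking distance ≈ 5.5 m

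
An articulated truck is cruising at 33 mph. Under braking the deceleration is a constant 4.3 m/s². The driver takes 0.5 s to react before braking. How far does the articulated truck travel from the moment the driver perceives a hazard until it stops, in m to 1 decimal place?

Total stopping distance ≈ 32.7 m

33 mph × 0.44704 = 14.7523 m/s.
Reaction distance = v·t_r = 14.7523 × 0.5 = 7.376 m.
Braking distance = v²/(2a) = 14.7523² / (2 × 4.300) = 217.630 / 8.600 = 25.306 m.
Total = 7.376 + 25.306 = 32.682 m.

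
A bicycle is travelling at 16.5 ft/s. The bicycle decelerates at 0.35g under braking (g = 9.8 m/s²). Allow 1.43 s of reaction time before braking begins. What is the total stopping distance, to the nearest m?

16.5 ft/s × 0.3048 = 5.0292 m/s.
a = 0.35 × 9.8 = 3.430 m/s².
Reaction distance = v·t_r = 5.0292 × 1.43 = 7.192 m.
Braking distance = v²/(2a) = 5.0292² / (2 × 3.430) = 25.293 / 6.860 = 3.687 m.
Total = 7.192 + 3.687 = 10.879 m.

Total stopping distance ≈ 11 m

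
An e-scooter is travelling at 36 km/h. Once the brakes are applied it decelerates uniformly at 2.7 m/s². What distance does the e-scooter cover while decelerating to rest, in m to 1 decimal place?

36 km/h ÷ 3.6 = 10.0000 m/s.
Braking distance = v²/(2a) = 10.0000² / (2 × 2.700) = 100.000 / 5.400 = 18.519 m.

Braking distance ≈ 18.5 m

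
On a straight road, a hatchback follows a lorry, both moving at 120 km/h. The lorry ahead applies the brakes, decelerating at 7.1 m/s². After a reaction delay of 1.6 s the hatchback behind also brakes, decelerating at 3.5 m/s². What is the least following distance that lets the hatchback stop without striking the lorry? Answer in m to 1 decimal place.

Minimum gap ≈ 133.8 m

120 km/h ÷ 3.6 = 33.3333 m/s.
Leader travels v²/(2a_L) = 1111.109 / 14.200 = 78.247 m before stopping.
Follower covers v·t_r = 33.3333 × 1.6 = 53.333 m while reacting, then v²/(2a_F) = 1111.109 / 7.000 = 158.730 m while braking, for a total of 53.333 + 158.730 = 212.063 m.
Since a_F ≤ a_L and the follower starts braking later, the follower is never slower than the leader, so the closest approach is when both have stopped.
Minimum gap = 212.063 − 78.247 = 133.816 m.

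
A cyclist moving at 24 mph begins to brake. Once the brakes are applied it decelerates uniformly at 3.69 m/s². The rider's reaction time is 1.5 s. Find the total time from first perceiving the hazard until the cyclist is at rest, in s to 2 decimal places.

24 mph × 0.44704 = 10.7290 m/s.
Braking time = v/a = 10.7290 / 3.690 = 2.908 s.
Total = 1.5 + 2.908 = 4.408 s.

Total time ≈ 4.41 s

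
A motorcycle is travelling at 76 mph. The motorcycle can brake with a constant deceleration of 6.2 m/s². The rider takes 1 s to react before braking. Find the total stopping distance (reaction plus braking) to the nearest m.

76 mph × 0.44704 = 33.9750 m/s.
Reaction distance = v·t_r = 33.9750 × 1 = 33.975 m.
Braking distance = v²/(2a) = 33.9750² / (2 × 6.200) = 1154.301 / 12.400 = 93.089 m.
Total = 33.975 + 93.089 = 127.064 m.

Total stopping distance ≈ 127 m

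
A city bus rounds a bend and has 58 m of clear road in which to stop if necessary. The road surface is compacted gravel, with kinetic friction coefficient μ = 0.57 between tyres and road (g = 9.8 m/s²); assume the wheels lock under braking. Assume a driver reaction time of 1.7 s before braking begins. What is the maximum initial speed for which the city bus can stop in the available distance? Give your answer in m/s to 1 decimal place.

a = μg = 0.57 × 9.8 = 5.586 m/s².
Stopping distance: v·t_r + v²/(2a) = 58 with t_r = 1.7 s and a = 5.586 m/s².
So v² + 18.992 v − 647.98 = 0.
Positive root: v = −a·t_r + √((a·t_r)² + 2a·d) = −9.496 + √(90.174 + 647.98) = 17.6730 m/s.

Maximum speed ≈ 17.7 m/s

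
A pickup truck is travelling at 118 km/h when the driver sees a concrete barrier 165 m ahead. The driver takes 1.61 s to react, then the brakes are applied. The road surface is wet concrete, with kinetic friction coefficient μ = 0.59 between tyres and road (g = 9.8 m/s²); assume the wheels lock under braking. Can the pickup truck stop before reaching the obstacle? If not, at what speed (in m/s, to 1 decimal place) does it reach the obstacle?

Yes — it stops about 19.3 m short of the obstacle, so it never reaches it

118 km/h ÷ 3.6 = 32.7778 m/s.
a = μg = 0.59 × 9.8 = 5.782 m/s².
Reaction distance = 32.7778 × 1.61 = 52.772 m.
Braking distance = v²/(2a) = 1074.384 / 11.564 = 92.908 m.
Total stopping distance = 52.772 + 92.908 = 145.680 m, vs 165 m available — it stops with 165 − 145.680 = 19.320 m to spare.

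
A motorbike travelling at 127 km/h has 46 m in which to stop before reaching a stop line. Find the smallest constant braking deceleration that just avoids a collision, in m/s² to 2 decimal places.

Required deceleration ≈ 13.53 m/s²

127 km/h ÷ 3.6 = 35.2778 m/s.
v² = 2a·d ⇒ a = v²/(2d) = 35.2778² / (2 × 46.000) = 1244.523 / 92.000 = 13.5274 m/s².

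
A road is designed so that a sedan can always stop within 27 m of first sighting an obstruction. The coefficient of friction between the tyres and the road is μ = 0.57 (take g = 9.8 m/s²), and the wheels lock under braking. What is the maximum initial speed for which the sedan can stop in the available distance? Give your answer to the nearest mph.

Maximum speed ≈ 39 mph

a = μg = 0.57 × 9.8 = 5.586 m/s².
v²/(2a) = d ⇒ v = √(2 × 5.586 × 27) = √301.64 = 17.3678 m/s.
17.3678 m/s ÷ 0.44704 = 38.851 mph.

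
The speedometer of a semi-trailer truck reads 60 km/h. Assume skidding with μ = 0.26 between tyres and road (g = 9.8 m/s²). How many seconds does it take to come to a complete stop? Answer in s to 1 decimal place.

Braking time ≈ 6.5 s

60 km/h ÷ 3.6 = 16.6667 m/s.
a = μg = 0.26 × 9.8 = 2.548 m/s².
Braking time = v/a = 16.6667 / 2.548 = 6.541 s.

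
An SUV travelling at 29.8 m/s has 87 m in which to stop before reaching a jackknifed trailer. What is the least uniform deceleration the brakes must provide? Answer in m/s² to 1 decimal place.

v² = 2a·d ⇒ a = v²/(2d) = 29.8000² / (2 × 87.000) = 888.040 / 174.000 = 5.1037 m/s².

Required deceleration ≈ 5.1 m/s²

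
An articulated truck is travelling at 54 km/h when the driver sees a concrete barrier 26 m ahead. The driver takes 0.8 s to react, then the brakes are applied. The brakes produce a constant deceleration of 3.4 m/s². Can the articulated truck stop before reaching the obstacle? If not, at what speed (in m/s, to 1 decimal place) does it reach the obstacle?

54 km/h ÷ 3.6 = 15.0000 m/s.
Reaction distance = 15.0000 × 0.8 = 12.000 m.
Braking distance needed to stop: v²/(2a) = 225.000 / 6.800 = 33.088 m, so total needed = 12.000 + 33.088 = 45.088 m > 26 m — it cannot stop.
Distance remaining when braking begins: 26 − 12.000 = 14.000 m.
v² = v₀² − 2a·d = 225.000 − 2 × 3.400 × 14.000 = 129.800 m²/s².
v = √129.800 = 11.393 m/s.

No — it strikes the obstacle at 11.4 m/s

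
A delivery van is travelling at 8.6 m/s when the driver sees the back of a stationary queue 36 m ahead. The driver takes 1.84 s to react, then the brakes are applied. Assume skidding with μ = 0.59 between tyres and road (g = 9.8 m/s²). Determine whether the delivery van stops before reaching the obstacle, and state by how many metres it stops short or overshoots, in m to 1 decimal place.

a = μg = 0.59 × 9.8 = 5.782 m/s².
Reaction distance = 8.6000 × 1.84 = 15.824 m.
Braking distance = v²/(2a) = 73.960 / 11.564 = 6.396 m.
Total stopping distance = 15.824 + 6.396 = 22.220 m, vs 36 m available — it stops with 36 − 22.220 = 13.780 m to spare.

Yes — it stops 13.8 m short of the obstacle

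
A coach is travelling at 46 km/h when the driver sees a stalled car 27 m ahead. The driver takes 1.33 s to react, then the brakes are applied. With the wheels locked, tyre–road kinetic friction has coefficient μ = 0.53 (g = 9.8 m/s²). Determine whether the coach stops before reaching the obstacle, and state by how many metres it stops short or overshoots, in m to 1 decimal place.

No — it overshoots by 5.7 m

46 km/h ÷ 3.6 = 12.7778 m/s.
a = μg = 0.53 × 9.8 = 5.194 m/s².
Reaction distance = 12.7778 × 1.33 = 16.994 m.
Braking distance = v²/(2a) = 163.272 / 10.388 = 15.717 m.
Total stopping distance = 16.994 + 15.717 = 32.711 m, vs 27 m available — it cannot stop in time and overshoots by 32.711 − 27 = 5.711 m.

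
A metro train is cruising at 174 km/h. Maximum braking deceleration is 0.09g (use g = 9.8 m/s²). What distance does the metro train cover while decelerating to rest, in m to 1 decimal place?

174 km/h ÷ 3.6 = 48.3333 m/s.
a = 0.09 × 9.8 = 0.882 m/s².
Braking distance = v²/(2a) = 48.3333² / (2 × 0.882) = 2336.108 / 1.764 = 1324.324 m.

Braking distance ≈ 1324.3 m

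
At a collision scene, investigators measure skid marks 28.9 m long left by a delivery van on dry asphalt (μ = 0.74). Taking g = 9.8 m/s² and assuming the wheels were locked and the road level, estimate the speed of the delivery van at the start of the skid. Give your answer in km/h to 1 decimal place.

Deceleration a = μg = 0.74 × 9.8 = 7.252 m/s².
v = √(2a·d) = √(2 × 7.252 × 28.9) = √419.166 = 20.4735 m/s.
= 20.4735 × 3.6 = 73.705 km/h.

Initial speed ≈ 73.7 km/h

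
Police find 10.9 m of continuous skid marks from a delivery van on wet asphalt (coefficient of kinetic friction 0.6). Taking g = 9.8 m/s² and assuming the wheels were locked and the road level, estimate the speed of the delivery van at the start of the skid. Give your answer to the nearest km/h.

Initial speed ≈ 41 km/h

Deceleration a = μg = 0.6 × 9.8 = 5.880 m/s².
v = √(2a·d) = √(2 × 5.880 × 10.9) = √128.184 = 11.3218 m/s.
= 11.3218 × 3.6 = 40.758 km/h.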